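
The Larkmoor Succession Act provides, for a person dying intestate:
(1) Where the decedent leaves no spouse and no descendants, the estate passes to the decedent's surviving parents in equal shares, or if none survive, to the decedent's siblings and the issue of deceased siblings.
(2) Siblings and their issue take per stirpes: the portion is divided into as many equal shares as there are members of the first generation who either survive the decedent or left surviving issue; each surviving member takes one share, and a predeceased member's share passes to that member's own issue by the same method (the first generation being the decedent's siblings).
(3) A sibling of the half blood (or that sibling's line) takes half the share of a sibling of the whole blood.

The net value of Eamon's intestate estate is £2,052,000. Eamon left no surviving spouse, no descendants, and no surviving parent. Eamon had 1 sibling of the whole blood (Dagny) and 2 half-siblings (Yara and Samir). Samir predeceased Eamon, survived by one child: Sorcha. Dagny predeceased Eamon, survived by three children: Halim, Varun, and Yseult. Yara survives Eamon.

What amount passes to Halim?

Halim receives £342,000.

The entire £2,052,000 passes to the siblings and their issue.
Counting each half-blood sibling's line as half a unit, there are 2 units in £2,052,000, so one unit is £1,026,000. Whole-blood lines (Dagny) take £1,026,000 each; half-blood lines (Yara and Samir) take £513,000 each.
Samir's share (£513,000) passes entirely to Sorcha.
Dagny's share (£1,026,000) is divided into 3 shares of £342,000: Halim, Varun, and Yseult each take £342,000.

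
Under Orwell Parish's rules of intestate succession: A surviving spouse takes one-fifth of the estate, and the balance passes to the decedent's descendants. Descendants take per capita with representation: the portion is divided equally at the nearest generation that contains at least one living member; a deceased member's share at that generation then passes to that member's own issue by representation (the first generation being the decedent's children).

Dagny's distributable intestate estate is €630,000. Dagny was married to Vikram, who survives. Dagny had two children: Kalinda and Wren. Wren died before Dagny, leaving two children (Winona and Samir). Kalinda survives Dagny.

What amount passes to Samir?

Vikram takes one-fifth of €630,000 = €126,000. The remaining €504,000 passes to the descendants.
The descendants' portion (€504,000) is divided into 2 shares of €252,000: Kalinda takes €252,000; Wren's €252,000 share passes to Wren's issue.
Wren's share (€252,000) is divided into 2 shares of €126,000: Winona and Samir each take €126,000.

Samir receives €126,000.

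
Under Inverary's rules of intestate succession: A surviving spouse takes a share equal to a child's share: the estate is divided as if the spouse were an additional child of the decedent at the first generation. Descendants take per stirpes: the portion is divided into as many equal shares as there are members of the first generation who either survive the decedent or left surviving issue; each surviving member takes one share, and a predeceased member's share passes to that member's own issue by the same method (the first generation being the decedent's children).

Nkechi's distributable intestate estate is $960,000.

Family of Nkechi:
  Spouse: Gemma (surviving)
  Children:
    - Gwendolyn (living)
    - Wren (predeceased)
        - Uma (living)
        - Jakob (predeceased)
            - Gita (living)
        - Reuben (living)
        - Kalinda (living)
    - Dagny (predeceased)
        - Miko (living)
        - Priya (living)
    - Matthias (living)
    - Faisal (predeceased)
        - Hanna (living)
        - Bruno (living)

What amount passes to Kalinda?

Kalinda receives $40,000.

The spouse counts as an additional share at the children's level, so there are 6 primary shares of $160,000. Gemma takes one such share ($160,000).
The children's combined portion ($800,000) is divided into 5 shares of $160,000: Gwendolyn and Matthias each take $160,000; Wren's $160,000 share passes to Wren's issue; Dagny's $160,000 share passes to Dagny's issue; Faisal's $160,000 share passes to Faisal's issue.
Wren's share ($160,000) is divided into 4 shares of $40,000: Uma, Reuben, and Kalinda each take $40,000; Jakob's $40,000 share passes to Jakob's issue.
Jakob's share ($40,000) passes entirely to Gita.
Dagny's share ($160,000) is divided into 2 shares of $80,000: Miko and Priya each take $80,000.
Faisal's share ($160,000) is divided into 2 shares of $80,000: Hanna and Bruno each take $80,000.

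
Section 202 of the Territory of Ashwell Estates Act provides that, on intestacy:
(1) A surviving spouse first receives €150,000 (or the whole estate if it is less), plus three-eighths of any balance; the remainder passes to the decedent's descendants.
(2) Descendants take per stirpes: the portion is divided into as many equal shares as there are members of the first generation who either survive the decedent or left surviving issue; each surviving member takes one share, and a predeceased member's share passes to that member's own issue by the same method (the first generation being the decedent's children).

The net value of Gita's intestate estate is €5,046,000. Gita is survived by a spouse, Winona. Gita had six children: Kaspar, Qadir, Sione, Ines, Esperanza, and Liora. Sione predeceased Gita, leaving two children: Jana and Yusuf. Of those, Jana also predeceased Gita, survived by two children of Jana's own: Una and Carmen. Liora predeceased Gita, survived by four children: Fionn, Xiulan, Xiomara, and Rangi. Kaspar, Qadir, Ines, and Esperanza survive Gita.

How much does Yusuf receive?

Winona first takes €150,000, leaving a balance of €4,896,000. Winona then takes three-eighths of the balance (€1,836,000), for a total of €1,986,000. The remaining €3,060,000 passes to the descendants.
The descendants' portion (€3,060,000) is divided into 6 shares of €510,000: Kaspar, Qadir, Ines, and Esperanza each take €510,000; Sione's €510,000 share passes to Sione's issue; Liora's €510,000 share passes to Liora's issue.
Sione's share (€510,000) is divided into 2 shares of €255,000: Yusuf takes €255,000; Jana's €255,000 share passes to Jana's issue.
Jana's share (€255,000) is divided into 2 shares of €127,500: Una and Carmen each take €127,500.
Liora's share (€510,000) is divided into 4 shares of €127,500: Fionn, Xiulan, Xiomara, and Rangi each take €127,500.

Yusuf receives €255,000.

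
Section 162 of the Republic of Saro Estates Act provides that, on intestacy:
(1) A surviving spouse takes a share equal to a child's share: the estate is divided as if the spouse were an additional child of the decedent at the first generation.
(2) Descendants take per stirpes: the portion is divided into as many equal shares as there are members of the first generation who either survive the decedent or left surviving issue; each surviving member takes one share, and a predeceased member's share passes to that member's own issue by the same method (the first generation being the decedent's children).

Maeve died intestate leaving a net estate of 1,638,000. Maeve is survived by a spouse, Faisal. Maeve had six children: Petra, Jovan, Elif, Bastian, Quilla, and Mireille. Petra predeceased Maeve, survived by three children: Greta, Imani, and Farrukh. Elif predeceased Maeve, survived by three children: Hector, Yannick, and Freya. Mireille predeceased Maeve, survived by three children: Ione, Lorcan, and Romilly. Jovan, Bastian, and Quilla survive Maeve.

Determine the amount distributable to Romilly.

The spouse counts as an additional share at the children's level, so there are 7 primary shares of 234,000. Faisal takes one such share (234,000).
The children's combined portion (1,404,000) is divided into 6 shares of 234,000: Jovan, Bastian, and Quilla each take 234,000; Petra's 234,000 share passes to Petra's issue; Elif's 234,000 share passes to Elif's issue; Mireille's 234,000 share passes to Mireille's issue.
Petra's share (234,000) is divided into 3 shares of 78,000: Greta, Imani, and Farrukh each take 78,000.
Elif's share (234,000) is divided into 3 shares of 78,000: Hector, Yannick, and Freya each take 78,000.
Mireille's share (234,000) is divided into 3 shares of 78,000: Ione, Lorcan, and Romilly each take 78,000.

Romilly receives 78,000.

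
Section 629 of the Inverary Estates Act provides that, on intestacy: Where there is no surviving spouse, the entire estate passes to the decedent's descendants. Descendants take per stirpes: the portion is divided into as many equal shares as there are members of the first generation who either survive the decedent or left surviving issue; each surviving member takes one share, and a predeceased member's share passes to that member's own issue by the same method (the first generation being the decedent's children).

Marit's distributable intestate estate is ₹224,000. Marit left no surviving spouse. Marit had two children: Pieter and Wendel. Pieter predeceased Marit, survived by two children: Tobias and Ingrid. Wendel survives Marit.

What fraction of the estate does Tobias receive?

Tobias receives 1/4 of the estate.

The entire ₹224,000 passes to the descendants.
That amount (₹224,000) is divided into 2 shares of ₹112,000: Wendel takes ₹112,000; Pieter's ₹112,000 share passes to Pieter's issue.
Pieter's share (₹112,000) is divided into 2 shares of ₹56,000: Tobias and Ingrid each take ₹56,000.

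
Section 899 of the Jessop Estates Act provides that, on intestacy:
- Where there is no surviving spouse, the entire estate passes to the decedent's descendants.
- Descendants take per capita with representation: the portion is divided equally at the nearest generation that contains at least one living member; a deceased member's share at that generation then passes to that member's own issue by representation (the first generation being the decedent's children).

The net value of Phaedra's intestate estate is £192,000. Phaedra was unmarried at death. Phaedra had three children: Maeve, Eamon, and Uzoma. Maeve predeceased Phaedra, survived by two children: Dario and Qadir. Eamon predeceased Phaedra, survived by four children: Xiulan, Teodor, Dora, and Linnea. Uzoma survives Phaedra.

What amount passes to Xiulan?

Xiulan receives £16,000.

The entire £192,000 passes to the descendants.
That amount (£192,000) is divided into 3 shares of £64,000: Uzoma takes £64,000; Maeve's £64,000 share passes to Maeve's issue; Eamon's £64,000 share passes to Eamon's issue.
Maeve's share (£64,000) is divided into 2 shares of £32,000: Dario and Qadir each take £32,000.
Eamon's share (£64,000) is divided into 4 shares of £16,000: Xiulan, Teodor, Dora, and Linnea each take £16,000.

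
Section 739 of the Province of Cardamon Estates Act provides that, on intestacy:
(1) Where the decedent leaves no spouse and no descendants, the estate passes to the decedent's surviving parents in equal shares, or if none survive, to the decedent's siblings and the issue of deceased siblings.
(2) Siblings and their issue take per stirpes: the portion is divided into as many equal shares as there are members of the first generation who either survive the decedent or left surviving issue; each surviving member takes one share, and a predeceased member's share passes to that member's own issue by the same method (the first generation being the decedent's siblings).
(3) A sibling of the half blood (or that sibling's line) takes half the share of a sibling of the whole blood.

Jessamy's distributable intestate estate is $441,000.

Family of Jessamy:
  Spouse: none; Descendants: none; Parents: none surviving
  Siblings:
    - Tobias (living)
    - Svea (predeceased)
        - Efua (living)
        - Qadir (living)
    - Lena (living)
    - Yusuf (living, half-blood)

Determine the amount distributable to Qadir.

Qadir receives $63,000.

The entire $441,000 passes to the siblings and their issue.
Counting each half-blood sibling's line as half a unit, there are 7/2 units in $441,000, so one unit is $126,000. Whole-blood lines (Tobias, Svea, and Lena) take $126,000 each; half-blood lines (Yusuf) take $63,000 each.
Svea's share ($126,000) is divided into 2 shares of $63,000: Efua and Qadir each take $63,000.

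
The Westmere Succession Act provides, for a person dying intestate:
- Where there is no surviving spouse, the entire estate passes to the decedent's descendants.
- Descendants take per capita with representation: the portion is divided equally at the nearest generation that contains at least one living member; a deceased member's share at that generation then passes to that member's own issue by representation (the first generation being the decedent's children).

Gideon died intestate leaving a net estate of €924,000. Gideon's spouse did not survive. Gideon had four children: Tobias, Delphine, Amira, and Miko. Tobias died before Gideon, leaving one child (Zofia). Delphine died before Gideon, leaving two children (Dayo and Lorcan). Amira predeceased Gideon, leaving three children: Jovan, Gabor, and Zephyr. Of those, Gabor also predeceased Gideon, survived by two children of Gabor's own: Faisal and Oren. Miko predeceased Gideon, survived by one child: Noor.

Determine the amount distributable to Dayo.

The entire €924,000 passes to the descendants.
No child survives, so the initial division is made at the grandchildren's generation.
That amount (€924,000) is divided into 7 shares of €132,000: Zofia, Dayo, Lorcan, Jovan, Zephyr, and Noor each take €132,000; Gabor's €132,000 share passes to Gabor's issue.
Gabor's share (€132,000) is divided into 2 shares of €66,000: Faisal and Oren each take €66,000.

Dayo receives €132,000.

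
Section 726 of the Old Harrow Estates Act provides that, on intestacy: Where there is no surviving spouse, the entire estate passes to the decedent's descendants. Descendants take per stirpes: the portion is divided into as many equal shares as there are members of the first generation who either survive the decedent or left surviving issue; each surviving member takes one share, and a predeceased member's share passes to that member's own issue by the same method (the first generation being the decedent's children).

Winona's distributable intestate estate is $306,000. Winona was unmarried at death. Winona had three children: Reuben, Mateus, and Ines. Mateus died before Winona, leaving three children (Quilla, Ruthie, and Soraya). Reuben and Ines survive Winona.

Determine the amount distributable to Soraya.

The entire $306,000 passes to the descendants.
That amount ($306,000) is divided into 3 shares of $102,000: Reuben and Ines each take $102,000; Mateus's $102,000 share passes to Mateus's issue.
Mateus's share ($102,000) is divided into 3 shares of $34,000: Quilla, Ruthie, and Soraya each take $34,000.

Soraya receives $34,000.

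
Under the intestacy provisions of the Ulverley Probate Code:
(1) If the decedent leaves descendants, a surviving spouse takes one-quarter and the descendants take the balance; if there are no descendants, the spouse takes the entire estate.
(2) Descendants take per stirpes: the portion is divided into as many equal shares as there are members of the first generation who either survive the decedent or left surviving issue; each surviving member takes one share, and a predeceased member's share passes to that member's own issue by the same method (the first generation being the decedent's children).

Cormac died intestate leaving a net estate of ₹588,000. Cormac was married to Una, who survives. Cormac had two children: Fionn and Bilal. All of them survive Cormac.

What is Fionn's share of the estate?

Fionn receives ₹220,500.

Una takes one-quarter of ₹588,000 = ₹147,000. The remaining ₹441,000 passes to the descendants.
The descendants' portion (₹441,000) is divided into 2 shares of ₹220,500: Fionn and Bilal each take ₹220,500.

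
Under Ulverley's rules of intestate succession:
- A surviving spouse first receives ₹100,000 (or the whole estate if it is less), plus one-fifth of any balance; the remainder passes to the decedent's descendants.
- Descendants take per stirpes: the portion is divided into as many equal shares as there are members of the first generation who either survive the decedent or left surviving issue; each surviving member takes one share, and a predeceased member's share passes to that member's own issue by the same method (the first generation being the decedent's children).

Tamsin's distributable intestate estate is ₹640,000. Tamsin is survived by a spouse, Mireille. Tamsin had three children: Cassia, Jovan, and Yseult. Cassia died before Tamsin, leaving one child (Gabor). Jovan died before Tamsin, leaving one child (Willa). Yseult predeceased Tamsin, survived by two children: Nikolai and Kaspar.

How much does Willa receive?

Willa receives ₹144,000.

Mireille first takes ₹100,000, leaving a balance of ₹540,000. Mireille then takes one-fifth of the balance (₹108,000), for a total of ₹208,000. The remaining ₹432,000 passes to the descendants.
The descendants' portion (₹432,000) is divided into 3 shares of ₹144,000: Cassia's ₹144,000 share passes to Cassia's issue; Jovan's ₹144,000 share passes to Jovan's issue; Yseult's ₹144,000 share passes to Yseult's issue.
Cassia's share (₹144,000) passes entirely to Gabor.
Jovan's share (₹144,000) passes entirely to Willa.
Yseult's share (₹144,000) is divided into 2 shares of ₹72,000: Nikolai and Kaspar each take ₹72,000.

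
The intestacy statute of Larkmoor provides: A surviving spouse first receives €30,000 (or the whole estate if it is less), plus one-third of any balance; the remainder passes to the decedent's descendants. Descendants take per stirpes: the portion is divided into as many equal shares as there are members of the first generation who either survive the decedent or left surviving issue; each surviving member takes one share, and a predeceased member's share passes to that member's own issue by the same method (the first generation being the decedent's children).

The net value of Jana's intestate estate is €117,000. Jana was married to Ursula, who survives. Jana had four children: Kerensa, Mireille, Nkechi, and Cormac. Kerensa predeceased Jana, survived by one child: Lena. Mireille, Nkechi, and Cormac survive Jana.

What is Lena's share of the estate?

Lena receives €14,500.

Ursula first takes €30,000, leaving a balance of €87,000. Ursula then takes one-third of the balance (€29,000), for a total of €59,000. The remaining €58,000 passes to the descendants.
The descendants' portion (€58,000) is divided into 4 shares of €14,500: Mireille, Nkechi, and Cormac each take €14,500; Kerensa's €14,500 share passes to Kerensa's issue.
Kerensa's share (€14,500) passes entirely to Lena.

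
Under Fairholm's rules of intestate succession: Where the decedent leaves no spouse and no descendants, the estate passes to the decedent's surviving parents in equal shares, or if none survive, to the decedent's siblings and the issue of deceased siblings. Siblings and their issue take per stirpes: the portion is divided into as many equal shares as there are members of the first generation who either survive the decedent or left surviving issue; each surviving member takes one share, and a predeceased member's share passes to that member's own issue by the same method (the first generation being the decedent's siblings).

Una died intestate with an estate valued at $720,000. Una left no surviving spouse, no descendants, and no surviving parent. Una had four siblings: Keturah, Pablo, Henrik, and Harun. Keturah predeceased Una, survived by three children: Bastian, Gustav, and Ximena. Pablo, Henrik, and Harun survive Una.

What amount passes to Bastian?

Bastian receives $60,000.

The entire $720,000 passes to the siblings and their issue.
That amount ($720,000) is divided into 4 shares of $180,000: Pablo, Henrik, and Harun each take $180,000; Keturah's $180,000 share passes to Keturah's issue.
Keturah's share ($180,000) is divided into 3 shares of $60,000: Bastian, Gustav, and Ximena each take $60,000.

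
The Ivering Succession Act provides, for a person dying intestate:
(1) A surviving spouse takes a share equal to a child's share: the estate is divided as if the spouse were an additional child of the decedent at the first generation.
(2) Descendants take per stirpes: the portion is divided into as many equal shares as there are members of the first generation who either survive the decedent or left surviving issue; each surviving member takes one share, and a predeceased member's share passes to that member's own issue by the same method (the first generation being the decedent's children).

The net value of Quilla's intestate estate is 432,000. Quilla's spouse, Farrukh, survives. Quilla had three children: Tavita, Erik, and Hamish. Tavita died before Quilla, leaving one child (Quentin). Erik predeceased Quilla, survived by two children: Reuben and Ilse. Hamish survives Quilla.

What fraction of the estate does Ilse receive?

The spouse counts as an additional share at the children's level, so there are 4 primary shares of 108,000. Farrukh takes one such share (108,000).
The children's combined portion (324,000) is divided into 3 shares of 108,000: Hamish takes 108,000; Tavita's 108,000 share passes to Tavita's issue; Erik's 108,000 share passes to Erik's issue.
Tavita's share (108,000) passes entirely to Quentin.
Erik's share (108,000) is divided into 2 shares of 54,000: Reuben and Ilse each take 54,000.

Ilse receives 1/8 of the estate.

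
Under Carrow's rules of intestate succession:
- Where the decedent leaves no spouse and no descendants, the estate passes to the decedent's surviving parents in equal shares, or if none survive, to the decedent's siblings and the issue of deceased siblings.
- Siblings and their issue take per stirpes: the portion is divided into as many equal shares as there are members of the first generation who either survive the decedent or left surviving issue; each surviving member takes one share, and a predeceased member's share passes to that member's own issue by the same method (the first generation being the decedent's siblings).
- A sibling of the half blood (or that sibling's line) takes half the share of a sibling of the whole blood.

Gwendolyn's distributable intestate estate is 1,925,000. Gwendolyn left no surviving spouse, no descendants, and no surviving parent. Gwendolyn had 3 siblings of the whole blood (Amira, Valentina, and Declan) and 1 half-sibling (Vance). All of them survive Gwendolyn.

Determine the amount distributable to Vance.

Vance receives 275,000.

The entire 1,925,000 passes to the siblings and their issue.
Counting each half-blood sibling's line as half a unit, there are 7/2 units in 1,925,000, so one unit is 550,000. Whole-blood lines (Amira, Valentina, and Declan) take 550,000 each; half-blood lines (Vance) take 275,000 each.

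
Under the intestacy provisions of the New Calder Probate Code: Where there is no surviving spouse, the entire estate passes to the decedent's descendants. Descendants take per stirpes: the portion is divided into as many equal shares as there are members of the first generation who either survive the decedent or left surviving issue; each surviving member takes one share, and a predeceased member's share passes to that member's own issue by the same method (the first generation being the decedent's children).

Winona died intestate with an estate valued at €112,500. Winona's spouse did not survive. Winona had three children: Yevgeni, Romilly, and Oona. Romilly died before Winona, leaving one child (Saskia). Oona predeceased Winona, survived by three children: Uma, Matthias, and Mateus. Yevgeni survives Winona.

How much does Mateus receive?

The entire €112,500 passes to the descendants.
That amount (€112,500) is divided into 3 shares of €37,500: Yevgeni takes €37,500; Romilly's €37,500 share passes to Romilly's issue; Oona's €37,500 share passes to Oona's issue.
Romilly's share (€37,500) passes entirely to Saskia.
Oona's share (€37,500) is divided into 3 shares of €12,500: Uma, Matthias, and Mateus each take €12,500.

Mateus receives €12,500.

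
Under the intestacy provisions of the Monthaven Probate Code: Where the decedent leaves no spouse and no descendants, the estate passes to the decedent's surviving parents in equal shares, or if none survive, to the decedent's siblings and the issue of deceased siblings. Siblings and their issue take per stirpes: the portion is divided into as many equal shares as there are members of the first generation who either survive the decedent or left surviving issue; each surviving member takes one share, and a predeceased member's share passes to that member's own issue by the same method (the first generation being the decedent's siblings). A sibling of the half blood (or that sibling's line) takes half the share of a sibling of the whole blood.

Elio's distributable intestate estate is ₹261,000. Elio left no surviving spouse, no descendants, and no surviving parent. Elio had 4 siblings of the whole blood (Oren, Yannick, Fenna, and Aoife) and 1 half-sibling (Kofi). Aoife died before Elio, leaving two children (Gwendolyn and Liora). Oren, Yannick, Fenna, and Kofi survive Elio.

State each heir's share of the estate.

Oren: ₹58,000; Yannick: ₹58,000; Fenna: ₹58,000; Gwendolyn: ₹29,000; Liora: ₹29,000; Kofi: ₹29,000

The entire ₹261,000 passes to the siblings and their issue.
Counting each half-blood sibling's line as half a unit, there are 9/2 units in ₹261,000, so one unit is ₹58,000. Whole-blood lines (Oren, Yannick, Fenna, and Aoife) take ₹58,000 each; half-blood lines (Kofi) take ₹29,000 each.
Aoife's share (₹58,000) is divided into 2 shares of ₹29,000: Gwendolyn and Liora each take ₹29,000.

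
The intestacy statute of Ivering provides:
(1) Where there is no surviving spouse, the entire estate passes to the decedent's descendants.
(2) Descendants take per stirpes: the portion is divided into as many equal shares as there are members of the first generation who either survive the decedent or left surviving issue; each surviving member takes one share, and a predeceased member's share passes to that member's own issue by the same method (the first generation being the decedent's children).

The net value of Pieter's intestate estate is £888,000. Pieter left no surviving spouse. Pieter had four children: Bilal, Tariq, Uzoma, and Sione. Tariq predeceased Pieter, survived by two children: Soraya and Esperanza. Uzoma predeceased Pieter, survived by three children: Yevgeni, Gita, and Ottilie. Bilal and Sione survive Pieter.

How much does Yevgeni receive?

The entire £888,000 passes to the descendants.
That amount (£888,000) is divided into 4 shares of £222,000: Bilal and Sione each take £222,000; Tariq's £222,000 share passes to Tariq's issue; Uzoma's £222,000 share passes to Uzoma's issue.
Tariq's share (£222,000) is divided into 2 shares of £111,000: Soraya and Esperanza each take £111,000.
Uzoma's share (£222,000) is divided into 3 shares of £74,000: Yevgeni, Gita, and Ottilie each take £74,000.

Yevgeni receives £74,000.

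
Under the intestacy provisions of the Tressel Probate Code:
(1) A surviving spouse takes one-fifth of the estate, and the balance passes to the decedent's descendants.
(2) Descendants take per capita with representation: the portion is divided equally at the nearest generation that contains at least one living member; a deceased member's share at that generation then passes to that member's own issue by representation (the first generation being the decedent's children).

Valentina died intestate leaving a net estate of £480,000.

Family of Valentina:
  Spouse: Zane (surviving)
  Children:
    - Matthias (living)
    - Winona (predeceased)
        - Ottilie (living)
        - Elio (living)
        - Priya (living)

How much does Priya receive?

Priya receives £64,000.

Zane takes one-fifth of £480,000 = £96,000. The remaining £384,000 passes to the descendants.
The descendants' portion (£384,000) is divided into 2 shares of £192,000: Matthias takes £192,000; Winona's £192,000 share passes to Winona's issue.
Winona's share (£192,000) is divided into 3 shares of £64,000: Ottilie, Elio, and Priya each take £64,000.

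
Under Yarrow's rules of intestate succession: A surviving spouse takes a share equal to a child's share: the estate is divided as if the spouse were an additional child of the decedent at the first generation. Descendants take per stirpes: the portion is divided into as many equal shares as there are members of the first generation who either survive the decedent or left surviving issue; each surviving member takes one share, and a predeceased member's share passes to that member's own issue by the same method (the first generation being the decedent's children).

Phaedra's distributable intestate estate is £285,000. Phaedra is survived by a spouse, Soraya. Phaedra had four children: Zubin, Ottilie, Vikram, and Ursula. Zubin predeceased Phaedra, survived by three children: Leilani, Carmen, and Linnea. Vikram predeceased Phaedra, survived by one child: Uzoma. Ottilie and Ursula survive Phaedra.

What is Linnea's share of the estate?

Linnea receives £19,000.

The spouse counts as an additional share at the children's level, so there are 5 primary shares of £57,000. Soraya takes one such share (£57,000).
The children's combined portion (£228,000) is divided into 4 shares of £57,000: Ottilie and Ursula each take £57,000; Zubin's £57,000 share passes to Zubin's issue; Vikram's £57,000 share passes to Vikram's issue.
Zubin's share (£57,000) is divided into 3 shares of £19,000: Leilani, Carmen, and Linnea each take £19,000.
Vikram's share (£57,000) passes entirely to Uzoma.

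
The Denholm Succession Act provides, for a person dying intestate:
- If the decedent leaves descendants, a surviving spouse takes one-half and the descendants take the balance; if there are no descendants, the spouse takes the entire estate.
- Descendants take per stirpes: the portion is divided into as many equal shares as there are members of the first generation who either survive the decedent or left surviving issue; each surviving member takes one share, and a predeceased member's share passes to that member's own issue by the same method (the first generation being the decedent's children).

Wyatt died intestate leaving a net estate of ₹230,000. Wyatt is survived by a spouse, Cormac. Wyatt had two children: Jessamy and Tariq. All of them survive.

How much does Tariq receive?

Tariq receives ₹57,500.

Cormac takes one-half of ₹230,000 = ₹115,000. The remaining ₹115,000 passes to the descendants.
The descendants' portion (₹115,000) is divided into 2 shares of ₹57,500: Jessamy and Tariq each take ₹57,500.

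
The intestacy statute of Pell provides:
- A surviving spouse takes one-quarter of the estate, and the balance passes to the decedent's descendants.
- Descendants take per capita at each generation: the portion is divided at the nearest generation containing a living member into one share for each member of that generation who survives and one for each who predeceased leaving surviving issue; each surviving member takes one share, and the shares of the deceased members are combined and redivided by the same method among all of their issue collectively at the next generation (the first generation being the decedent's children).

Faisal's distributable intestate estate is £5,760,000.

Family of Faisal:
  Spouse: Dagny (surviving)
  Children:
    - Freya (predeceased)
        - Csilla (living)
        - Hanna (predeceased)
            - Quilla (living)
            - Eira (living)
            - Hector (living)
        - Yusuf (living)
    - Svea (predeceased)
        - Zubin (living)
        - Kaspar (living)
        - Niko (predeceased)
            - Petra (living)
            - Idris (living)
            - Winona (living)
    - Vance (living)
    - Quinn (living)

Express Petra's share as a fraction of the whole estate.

Dagny takes one-quarter of £5,760,000 = £1,440,000. The remaining £4,320,000 passes to the descendants.
The descendants' portion (£4,320,000) is divided at the children's generation into 4 shares of £1,080,000. Vance and Quinn each take £1,080,000. The 2 shares of the deceased (Freya and Svea) are combined into a pool of £2,160,000.
That pool (£2,160,000) is divided at the grandchildren's generation into 6 shares of £360,000. Csilla, Yusuf, Zubin, and Kaspar each take £360,000. The 2 shares of the deceased (Hanna and Niko) are combined into a pool of £720,000.
That pool (£720,000) is divided at the great-grandchildren's generation equally among Quilla, Eira, Hector, Petra, Idris, and Winona: £120,000 each.

Petra receives 1/48 of the estate.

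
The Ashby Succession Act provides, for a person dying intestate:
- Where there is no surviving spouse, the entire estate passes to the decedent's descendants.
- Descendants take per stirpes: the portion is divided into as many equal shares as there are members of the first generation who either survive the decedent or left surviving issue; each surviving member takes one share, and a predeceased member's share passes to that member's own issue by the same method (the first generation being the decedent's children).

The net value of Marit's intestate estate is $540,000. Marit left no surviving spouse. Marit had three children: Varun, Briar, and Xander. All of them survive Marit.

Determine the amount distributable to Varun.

The entire $540,000 passes to the descendants.
That amount ($540,000) is divided into 3 shares of $180,000: Varun, Briar, and Xander each take $180,000.

Varun receives $180,000.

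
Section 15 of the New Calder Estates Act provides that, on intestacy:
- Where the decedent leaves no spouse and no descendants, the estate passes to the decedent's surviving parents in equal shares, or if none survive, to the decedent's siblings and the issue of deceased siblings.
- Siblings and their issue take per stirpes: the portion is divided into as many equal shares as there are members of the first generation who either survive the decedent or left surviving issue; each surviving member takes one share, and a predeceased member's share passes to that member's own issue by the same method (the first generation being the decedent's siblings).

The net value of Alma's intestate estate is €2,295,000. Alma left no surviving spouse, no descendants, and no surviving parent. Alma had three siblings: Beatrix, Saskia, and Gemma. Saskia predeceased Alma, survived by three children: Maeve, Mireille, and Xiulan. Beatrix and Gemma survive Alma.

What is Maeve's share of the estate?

Maeve receives €255,000.

The entire €2,295,000 passes to the siblings and their issue.
That amount (€2,295,000) is divided into 3 shares of €765,000: Beatrix and Gemma each take €765,000; Saskia's €765,000 share passes to Saskia's issue.
Saskia's share (€765,000) is divided into 3 shares of €255,000: Maeve, Mireille, and Xiulan each take €255,000.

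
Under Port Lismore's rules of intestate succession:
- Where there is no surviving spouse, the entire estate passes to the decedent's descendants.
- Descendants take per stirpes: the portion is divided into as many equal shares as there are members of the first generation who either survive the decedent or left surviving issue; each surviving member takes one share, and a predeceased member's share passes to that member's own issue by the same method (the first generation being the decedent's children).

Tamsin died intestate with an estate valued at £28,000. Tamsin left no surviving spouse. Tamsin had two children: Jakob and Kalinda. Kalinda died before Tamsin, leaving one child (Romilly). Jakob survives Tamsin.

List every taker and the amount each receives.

Jakob: £14,000; Romilly: £14,000

The entire £28,000 passes to the descendants.
That amount (£28,000) is divided into 2 shares of £14,000: Jakob takes £14,000; Kalinda's £14,000 share passes to Kalinda's issue.
Kalinda's share (£14,000) passes entirely to Romilly.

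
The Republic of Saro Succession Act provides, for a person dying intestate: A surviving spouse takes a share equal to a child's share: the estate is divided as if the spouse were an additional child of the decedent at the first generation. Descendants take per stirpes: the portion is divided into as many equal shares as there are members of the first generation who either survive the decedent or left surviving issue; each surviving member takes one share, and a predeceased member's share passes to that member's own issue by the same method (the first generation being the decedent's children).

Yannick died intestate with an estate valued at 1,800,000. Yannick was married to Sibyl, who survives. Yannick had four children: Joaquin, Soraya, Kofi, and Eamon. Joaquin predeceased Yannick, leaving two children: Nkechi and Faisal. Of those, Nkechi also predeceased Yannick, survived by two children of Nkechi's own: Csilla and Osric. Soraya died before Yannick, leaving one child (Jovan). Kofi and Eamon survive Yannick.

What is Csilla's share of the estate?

The spouse counts as an additional share at the children's level, so there are 5 primary shares of 360,000. Sibyl takes one such share (360,000).
The children's combined portion (1,440,000) is divided into 4 shares of 360,000: Kofi and Eamon each take 360,000; Joaquin's 360,000 share passes to Joaquin's issue; Soraya's 360,000 share passes to Soraya's issue.
Joaquin's share (360,000) is divided into 2 shares of 180,000: Faisal takes 180,000; Nkechi's 180,000 share passes to Nkechi's issue.
Nkechi's share (180,000) is divided into 2 shares of 90,000: Csilla and Osric each take 90,000.
Soraya's share (360,000) passes entirely to Jovan.

Csilla receives 90,000.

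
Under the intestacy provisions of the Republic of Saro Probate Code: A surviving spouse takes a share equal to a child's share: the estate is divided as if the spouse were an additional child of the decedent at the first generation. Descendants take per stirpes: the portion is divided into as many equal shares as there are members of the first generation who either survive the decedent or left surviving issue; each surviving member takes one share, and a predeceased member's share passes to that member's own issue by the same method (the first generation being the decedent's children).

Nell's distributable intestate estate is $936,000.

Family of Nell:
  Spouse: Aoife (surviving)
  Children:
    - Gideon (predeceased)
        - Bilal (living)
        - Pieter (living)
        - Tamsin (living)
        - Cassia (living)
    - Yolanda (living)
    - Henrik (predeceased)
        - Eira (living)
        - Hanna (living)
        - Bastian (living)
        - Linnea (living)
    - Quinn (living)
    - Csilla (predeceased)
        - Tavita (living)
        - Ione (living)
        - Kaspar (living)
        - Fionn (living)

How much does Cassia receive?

Cassia receives $39,000.

The spouse counts as an additional share at the children's level, so there are 6 primary shares of $156,000. Aoife takes one such share ($156,000).
The children's combined portion ($780,000) is divided into 5 shares of $156,000: Yolanda and Quinn each take $156,000; Gideon's $156,000 share passes to Gideon's issue; Henrik's $156,000 share passes to Henrik's issue; Csilla's $156,000 share passes to Csilla's issue.
Gideon's share ($156,000) is divided into 4 shares of $39,000: Bilal, Pieter, Tamsin, and Cassia each take $39,000.
Henrik's share ($156,000) is divided into 4 shares of $39,000: Eira, Hanna, Bastian, and Linnea each take $39,000.
Csilla's share ($156,000) is divided into 4 shares of $39,000: Tavita, Ione, Kaspar, and Fionn each take $39,000.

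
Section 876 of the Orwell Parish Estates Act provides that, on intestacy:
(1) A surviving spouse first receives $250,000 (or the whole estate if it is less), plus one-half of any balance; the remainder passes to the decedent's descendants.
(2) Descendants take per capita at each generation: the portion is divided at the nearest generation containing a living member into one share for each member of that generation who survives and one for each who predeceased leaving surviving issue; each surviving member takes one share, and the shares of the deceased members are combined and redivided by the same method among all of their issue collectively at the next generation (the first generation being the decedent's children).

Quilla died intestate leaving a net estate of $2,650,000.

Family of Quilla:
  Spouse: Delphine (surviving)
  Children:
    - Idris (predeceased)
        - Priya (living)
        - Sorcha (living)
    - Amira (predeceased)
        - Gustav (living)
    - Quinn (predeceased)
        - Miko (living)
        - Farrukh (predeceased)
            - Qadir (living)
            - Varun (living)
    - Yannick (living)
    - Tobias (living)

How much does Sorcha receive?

Sorcha receives $144,000.

Delphine first takes $250,000, leaving a balance of $2,400,000. Delphine then takes one-half of the balance ($1,200,000), for a total of $1,450,000. The remaining $1,200,000 passes to the descendants.
The descendants' portion ($1,200,000) is divided at the children's generation into 5 shares of $240,000. Yannick and Tobias each take $240,000. The 3 shares of the deceased (Idris, Amira, and Quinn) are combined into a pool of $720,000.
That pool ($720,000) is divided at the grandchildren's generation into 5 shares of $144,000. Priya, Sorcha, Gustav, and Miko each take $144,000. The remaining share for the deceased Farrukh ($144,000) is carried to the next generation.
That pool ($144,000) is divided at the great-grandchildren's generation equally among Qadir and Varun: $72,000 each.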